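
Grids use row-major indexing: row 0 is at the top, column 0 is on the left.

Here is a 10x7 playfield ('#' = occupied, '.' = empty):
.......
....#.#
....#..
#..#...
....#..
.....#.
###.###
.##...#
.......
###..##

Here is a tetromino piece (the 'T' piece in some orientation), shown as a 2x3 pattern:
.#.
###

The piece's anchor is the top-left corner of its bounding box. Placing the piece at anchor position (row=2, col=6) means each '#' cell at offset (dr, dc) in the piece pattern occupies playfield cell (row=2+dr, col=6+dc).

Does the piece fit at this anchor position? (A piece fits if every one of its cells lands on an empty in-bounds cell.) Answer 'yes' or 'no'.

Check each piece cell at anchor (2, 6):
  offset (0,1) -> (2,7): out of bounds -> FAIL
  offset (1,0) -> (3,6): empty -> OK
  offset (1,1) -> (3,7): out of bounds -> FAIL
  offset (1,2) -> (3,8): out of bounds -> FAIL
All cells valid: no

Answer: no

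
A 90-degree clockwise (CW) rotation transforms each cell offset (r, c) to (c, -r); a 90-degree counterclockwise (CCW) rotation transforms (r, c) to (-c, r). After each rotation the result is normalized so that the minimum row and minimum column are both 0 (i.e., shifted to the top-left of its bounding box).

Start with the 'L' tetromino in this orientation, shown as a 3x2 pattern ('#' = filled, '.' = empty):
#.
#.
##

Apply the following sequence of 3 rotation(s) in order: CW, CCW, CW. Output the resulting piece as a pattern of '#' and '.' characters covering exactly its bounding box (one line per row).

Answer: ###
#..

Derivation:
Start:
#.
#.
##
After rotation 1 (CW):
###
#..
After rotation 2 (CCW):
#.
#.
##
After rotation 3 (CW):
###
#..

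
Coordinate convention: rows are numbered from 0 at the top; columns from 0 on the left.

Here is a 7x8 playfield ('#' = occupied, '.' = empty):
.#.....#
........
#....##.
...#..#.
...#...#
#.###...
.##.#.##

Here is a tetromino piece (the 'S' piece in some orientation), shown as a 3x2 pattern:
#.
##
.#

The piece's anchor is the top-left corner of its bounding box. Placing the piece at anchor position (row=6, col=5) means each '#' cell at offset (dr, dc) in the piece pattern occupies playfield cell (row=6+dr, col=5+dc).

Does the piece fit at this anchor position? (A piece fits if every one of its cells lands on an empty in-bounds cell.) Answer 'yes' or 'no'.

Answer: no

Derivation:
Check each piece cell at anchor (6, 5):
  offset (0,0) -> (6,5): empty -> OK
  offset (1,0) -> (7,5): out of bounds -> FAIL
  offset (1,1) -> (7,6): out of bounds -> FAIL
  offset (2,1) -> (8,6): out of bounds -> FAIL
All cells valid: no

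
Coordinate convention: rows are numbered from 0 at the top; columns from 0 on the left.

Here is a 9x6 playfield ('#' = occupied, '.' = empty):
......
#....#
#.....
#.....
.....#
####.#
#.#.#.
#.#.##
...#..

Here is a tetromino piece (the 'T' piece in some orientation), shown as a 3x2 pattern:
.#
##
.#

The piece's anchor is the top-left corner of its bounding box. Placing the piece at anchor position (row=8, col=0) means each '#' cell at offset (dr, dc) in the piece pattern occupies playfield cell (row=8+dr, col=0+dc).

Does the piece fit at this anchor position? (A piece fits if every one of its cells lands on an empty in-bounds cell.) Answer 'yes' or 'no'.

Answer: no

Derivation:
Check each piece cell at anchor (8, 0):
  offset (0,1) -> (8,1): empty -> OK
  offset (1,0) -> (9,0): out of bounds -> FAIL
  offset (1,1) -> (9,1): out of bounds -> FAIL
  offset (2,1) -> (10,1): out of bounds -> FAIL
All cells valid: no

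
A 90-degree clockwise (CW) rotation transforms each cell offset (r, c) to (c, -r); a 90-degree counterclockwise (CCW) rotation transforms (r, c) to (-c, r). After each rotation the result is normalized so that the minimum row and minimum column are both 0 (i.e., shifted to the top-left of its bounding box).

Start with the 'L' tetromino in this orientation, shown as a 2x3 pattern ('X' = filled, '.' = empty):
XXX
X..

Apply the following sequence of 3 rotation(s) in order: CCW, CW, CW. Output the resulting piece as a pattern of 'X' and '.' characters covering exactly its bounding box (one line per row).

Answer: XX
.X
.X

Derivation:
Start:
XXX
X..
After rotation 1 (CCW):
X.
X.
XX
After rotation 2 (CW):
XXX
X..
After rotation 3 (CW):
XX
.X
.X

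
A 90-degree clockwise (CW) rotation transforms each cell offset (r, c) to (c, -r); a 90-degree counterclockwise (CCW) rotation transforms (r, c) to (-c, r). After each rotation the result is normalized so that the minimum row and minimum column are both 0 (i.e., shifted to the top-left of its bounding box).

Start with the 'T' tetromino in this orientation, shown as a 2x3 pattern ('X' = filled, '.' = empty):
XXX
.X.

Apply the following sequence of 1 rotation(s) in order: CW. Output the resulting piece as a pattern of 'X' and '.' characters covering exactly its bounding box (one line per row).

Start:
XXX
.X.
After rotation 1 (CW):
.X
XX
.X

Answer: .X
XX
.X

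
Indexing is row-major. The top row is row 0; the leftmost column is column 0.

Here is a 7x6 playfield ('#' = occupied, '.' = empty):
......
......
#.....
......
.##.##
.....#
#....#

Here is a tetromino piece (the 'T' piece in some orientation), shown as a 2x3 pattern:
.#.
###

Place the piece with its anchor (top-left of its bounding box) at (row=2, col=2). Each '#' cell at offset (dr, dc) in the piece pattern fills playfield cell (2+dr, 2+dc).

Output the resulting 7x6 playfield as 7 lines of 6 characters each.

Answer: ......
......
#..#..
..###.
.##.##
.....#
#....#

Derivation:
Fill (2+0,2+1) = (2,3)
Fill (2+1,2+0) = (3,2)
Fill (2+1,2+1) = (3,3)
Fill (2+1,2+2) = (3,4)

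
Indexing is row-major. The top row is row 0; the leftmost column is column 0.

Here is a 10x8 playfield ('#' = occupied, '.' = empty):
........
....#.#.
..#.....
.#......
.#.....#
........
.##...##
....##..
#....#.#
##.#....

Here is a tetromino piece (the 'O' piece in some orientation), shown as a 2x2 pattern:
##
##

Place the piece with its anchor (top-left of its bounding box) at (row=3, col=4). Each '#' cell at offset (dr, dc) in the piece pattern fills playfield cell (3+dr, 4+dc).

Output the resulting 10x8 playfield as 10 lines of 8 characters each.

Answer: ........
....#.#.
..#.....
.#..##..
.#..##.#
........
.##...##
....##..
#....#.#
##.#....

Derivation:
Fill (3+0,4+0) = (3,4)
Fill (3+0,4+1) = (3,5)
Fill (3+1,4+0) = (4,4)
Fill (3+1,4+1) = (4,5)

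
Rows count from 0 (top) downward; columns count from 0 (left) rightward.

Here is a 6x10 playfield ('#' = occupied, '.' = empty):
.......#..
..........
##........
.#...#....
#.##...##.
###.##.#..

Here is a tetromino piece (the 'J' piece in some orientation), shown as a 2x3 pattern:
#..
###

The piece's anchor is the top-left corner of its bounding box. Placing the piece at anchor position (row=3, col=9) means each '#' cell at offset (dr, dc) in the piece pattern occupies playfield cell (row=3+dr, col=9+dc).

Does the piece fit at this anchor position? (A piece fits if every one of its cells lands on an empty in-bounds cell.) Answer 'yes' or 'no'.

Check each piece cell at anchor (3, 9):
  offset (0,0) -> (3,9): empty -> OK
  offset (1,0) -> (4,9): empty -> OK
  offset (1,1) -> (4,10): out of bounds -> FAIL
  offset (1,2) -> (4,11): out of bounds -> FAIL
All cells valid: no

Answer: no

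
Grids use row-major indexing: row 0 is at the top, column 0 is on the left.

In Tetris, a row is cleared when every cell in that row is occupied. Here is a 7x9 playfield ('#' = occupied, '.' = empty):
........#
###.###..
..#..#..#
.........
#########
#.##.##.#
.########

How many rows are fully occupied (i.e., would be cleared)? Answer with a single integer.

Answer: 1

Derivation:
Check each row:
  row 0: 8 empty cells -> not full
  row 1: 3 empty cells -> not full
  row 2: 6 empty cells -> not full
  row 3: 9 empty cells -> not full
  row 4: 0 empty cells -> FULL (clear)
  row 5: 3 empty cells -> not full
  row 6: 1 empty cell -> not full
Total rows cleared: 1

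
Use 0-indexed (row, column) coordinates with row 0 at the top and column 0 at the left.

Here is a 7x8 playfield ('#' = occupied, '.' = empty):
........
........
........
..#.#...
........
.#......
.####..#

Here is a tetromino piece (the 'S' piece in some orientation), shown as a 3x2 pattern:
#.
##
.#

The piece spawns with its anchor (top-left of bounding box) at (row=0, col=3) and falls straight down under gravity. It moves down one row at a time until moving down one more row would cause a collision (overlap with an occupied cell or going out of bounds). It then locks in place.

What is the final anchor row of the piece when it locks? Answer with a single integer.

Spawn at (row=0, col=3). Try each row:
  row 0: fits
  row 1: blocked -> lock at row 0

Answer: 0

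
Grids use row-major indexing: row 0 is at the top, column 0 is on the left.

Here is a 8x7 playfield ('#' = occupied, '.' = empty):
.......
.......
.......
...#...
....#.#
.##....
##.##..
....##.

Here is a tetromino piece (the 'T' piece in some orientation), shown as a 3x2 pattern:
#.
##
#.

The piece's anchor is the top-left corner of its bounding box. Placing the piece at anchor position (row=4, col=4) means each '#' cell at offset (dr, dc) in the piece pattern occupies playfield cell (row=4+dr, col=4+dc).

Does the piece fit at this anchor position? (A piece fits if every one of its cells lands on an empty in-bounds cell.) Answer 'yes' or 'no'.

Answer: no

Derivation:
Check each piece cell at anchor (4, 4):
  offset (0,0) -> (4,4): occupied ('#') -> FAIL
  offset (1,0) -> (5,4): empty -> OK
  offset (1,1) -> (5,5): empty -> OK
  offset (2,0) -> (6,4): occupied ('#') -> FAIL
All cells valid: no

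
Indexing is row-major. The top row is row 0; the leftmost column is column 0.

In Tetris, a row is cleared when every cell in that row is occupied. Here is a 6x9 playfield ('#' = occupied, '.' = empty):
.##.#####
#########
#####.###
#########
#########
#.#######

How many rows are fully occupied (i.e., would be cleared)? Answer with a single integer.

Answer: 3

Derivation:
Check each row:
  row 0: 2 empty cells -> not full
  row 1: 0 empty cells -> FULL (clear)
  row 2: 1 empty cell -> not full
  row 3: 0 empty cells -> FULL (clear)
  row 4: 0 empty cells -> FULL (clear)
  row 5: 1 empty cell -> not full
Total rows cleared: 3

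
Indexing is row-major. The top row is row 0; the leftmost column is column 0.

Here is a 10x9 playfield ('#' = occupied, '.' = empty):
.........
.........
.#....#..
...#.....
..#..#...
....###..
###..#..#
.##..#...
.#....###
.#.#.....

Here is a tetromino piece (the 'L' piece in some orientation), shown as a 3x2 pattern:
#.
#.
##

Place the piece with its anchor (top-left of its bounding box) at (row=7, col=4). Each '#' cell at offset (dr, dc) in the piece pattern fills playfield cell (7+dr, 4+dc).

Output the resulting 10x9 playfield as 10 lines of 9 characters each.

Fill (7+0,4+0) = (7,4)
Fill (7+1,4+0) = (8,4)
Fill (7+2,4+0) = (9,4)
Fill (7+2,4+1) = (9,5)

Answer: .........
.........
.#....#..
...#.....
..#..#...
....###..
###..#..#
.##.##...
.#..#.###
.#.###...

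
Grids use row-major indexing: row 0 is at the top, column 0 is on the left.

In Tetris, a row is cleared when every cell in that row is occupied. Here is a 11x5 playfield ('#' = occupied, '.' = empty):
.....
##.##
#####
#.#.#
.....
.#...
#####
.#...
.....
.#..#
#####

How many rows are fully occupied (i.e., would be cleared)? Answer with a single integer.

Check each row:
  row 0: 5 empty cells -> not full
  row 1: 1 empty cell -> not full
  row 2: 0 empty cells -> FULL (clear)
  row 3: 2 empty cells -> not full
  row 4: 5 empty cells -> not full
  row 5: 4 empty cells -> not full
  row 6: 0 empty cells -> FULL (clear)
  row 7: 4 empty cells -> not full
  row 8: 5 empty cells -> not full
  row 9: 3 empty cells -> not full
  row 10: 0 empty cells -> FULL (clear)
Total rows cleared: 3

Answer: 3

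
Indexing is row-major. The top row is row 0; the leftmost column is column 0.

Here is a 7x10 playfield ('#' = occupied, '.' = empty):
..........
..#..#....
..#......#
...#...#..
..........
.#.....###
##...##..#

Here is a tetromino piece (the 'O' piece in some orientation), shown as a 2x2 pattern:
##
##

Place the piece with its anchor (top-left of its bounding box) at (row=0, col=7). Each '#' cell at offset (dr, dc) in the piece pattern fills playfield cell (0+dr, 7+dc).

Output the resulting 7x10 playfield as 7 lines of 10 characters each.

Fill (0+0,7+0) = (0,7)
Fill (0+0,7+1) = (0,8)
Fill (0+1,7+0) = (1,7)
Fill (0+1,7+1) = (1,8)

Answer: .......##.
..#..#.##.
..#......#
...#...#..
..........
.#.....###
##...##..#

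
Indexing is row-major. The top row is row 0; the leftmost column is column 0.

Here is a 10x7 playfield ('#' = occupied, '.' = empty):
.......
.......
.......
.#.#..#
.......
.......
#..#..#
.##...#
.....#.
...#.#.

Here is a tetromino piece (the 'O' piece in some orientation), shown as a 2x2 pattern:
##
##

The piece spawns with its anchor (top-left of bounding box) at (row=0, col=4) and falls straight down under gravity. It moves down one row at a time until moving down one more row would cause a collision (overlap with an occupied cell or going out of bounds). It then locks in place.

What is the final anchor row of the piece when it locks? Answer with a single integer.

Spawn at (row=0, col=4). Try each row:
  row 0: fits
  row 1: fits
  row 2: fits
  row 3: fits
  row 4: fits
  row 5: fits
  row 6: fits
  row 7: blocked -> lock at row 6

Answer: 6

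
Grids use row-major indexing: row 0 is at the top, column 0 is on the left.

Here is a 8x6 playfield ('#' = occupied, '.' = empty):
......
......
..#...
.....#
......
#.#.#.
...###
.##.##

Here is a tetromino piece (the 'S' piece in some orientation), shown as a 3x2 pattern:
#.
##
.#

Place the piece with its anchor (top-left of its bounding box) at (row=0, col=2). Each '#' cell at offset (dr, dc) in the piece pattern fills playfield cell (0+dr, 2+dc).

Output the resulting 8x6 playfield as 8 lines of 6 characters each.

Answer: ..#...
..##..
..##..
.....#
......
#.#.#.
...###
.##.##

Derivation:
Fill (0+0,2+0) = (0,2)
Fill (0+1,2+0) = (1,2)
Fill (0+1,2+1) = (1,3)
Fill (0+2,2+1) = (2,3)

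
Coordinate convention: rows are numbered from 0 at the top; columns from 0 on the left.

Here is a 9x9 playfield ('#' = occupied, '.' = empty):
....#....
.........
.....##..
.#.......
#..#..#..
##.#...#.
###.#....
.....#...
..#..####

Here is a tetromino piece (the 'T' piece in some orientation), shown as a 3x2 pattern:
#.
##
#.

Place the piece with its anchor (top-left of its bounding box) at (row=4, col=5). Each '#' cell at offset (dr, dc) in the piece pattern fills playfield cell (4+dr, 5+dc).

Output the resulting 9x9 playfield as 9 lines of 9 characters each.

Answer: ....#....
.........
.....##..
.#.......
#..#.##..
##.#.###.
###.##...
.....#...
..#..####

Derivation:
Fill (4+0,5+0) = (4,5)
Fill (4+1,5+0) = (5,5)
Fill (4+1,5+1) = (5,6)
Fill (4+2,5+0) = (6,5)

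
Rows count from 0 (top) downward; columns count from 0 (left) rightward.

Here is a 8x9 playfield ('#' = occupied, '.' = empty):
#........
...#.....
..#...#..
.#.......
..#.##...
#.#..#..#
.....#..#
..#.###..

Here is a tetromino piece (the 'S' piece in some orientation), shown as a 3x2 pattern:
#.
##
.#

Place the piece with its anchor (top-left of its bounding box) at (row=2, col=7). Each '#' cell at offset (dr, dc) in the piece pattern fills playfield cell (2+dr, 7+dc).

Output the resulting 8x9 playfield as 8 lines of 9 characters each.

Answer: #........
...#.....
..#...##.
.#.....##
..#.##..#
#.#..#..#
.....#..#
..#.###..

Derivation:
Fill (2+0,7+0) = (2,7)
Fill (2+1,7+0) = (3,7)
Fill (2+1,7+1) = (3,8)
Fill (2+2,7+1) = (4,8)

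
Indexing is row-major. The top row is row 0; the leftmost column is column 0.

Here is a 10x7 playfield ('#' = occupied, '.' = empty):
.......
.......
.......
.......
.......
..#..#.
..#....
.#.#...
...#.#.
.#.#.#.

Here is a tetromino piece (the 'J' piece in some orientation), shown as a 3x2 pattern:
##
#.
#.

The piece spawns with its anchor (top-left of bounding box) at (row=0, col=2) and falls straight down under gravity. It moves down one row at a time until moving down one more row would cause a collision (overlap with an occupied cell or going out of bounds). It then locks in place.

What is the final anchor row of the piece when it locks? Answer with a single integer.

Answer: 2

Derivation:
Spawn at (row=0, col=2). Try each row:
  row 0: fits
  row 1: fits
  row 2: fits
  row 3: blocked -> lock at row 2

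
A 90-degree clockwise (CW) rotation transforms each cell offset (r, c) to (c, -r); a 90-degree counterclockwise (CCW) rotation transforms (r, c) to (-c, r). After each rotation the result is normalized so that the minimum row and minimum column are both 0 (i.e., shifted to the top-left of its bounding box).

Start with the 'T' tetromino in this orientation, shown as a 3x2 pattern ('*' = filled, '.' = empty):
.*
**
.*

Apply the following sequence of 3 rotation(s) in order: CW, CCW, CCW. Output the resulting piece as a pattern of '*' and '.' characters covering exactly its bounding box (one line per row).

Start:
.*
**
.*
After rotation 1 (CW):
.*.
***
After rotation 2 (CCW):
.*
**
.*
After rotation 3 (CCW):
***
.*.

Answer: ***
.*.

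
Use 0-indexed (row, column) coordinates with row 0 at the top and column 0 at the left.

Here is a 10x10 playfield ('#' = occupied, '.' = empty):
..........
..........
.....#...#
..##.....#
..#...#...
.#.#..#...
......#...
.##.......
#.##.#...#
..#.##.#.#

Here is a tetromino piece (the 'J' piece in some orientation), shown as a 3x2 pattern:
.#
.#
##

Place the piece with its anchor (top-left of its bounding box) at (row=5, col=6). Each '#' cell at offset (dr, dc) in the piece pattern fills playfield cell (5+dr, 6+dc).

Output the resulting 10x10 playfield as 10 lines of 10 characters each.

Answer: ..........
..........
.....#...#
..##.....#
..#...#...
.#.#..##..
......##..
.##...##..
#.##.#...#
..#.##.#.#

Derivation:
Fill (5+0,6+1) = (5,7)
Fill (5+1,6+1) = (6,7)
Fill (5+2,6+0) = (7,6)
Fill (5+2,6+1) = (7,7)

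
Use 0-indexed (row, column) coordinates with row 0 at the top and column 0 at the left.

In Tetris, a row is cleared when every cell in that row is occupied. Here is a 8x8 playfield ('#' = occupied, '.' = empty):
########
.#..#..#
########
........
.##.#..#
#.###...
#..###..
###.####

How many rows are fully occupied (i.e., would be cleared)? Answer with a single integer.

Answer: 2

Derivation:
Check each row:
  row 0: 0 empty cells -> FULL (clear)
  row 1: 5 empty cells -> not full
  row 2: 0 empty cells -> FULL (clear)
  row 3: 8 empty cells -> not full
  row 4: 4 empty cells -> not full
  row 5: 4 empty cells -> not full
  row 6: 4 empty cells -> not full
  row 7: 1 empty cell -> not full
Total rows cleared: 2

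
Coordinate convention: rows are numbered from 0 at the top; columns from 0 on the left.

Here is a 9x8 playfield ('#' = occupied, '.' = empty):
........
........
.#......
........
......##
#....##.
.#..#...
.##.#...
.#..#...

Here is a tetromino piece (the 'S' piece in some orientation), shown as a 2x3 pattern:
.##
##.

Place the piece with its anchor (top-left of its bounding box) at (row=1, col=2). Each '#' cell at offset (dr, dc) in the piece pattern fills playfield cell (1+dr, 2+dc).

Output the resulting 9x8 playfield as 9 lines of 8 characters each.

Answer: ........
...##...
.###....
........
......##
#....##.
.#..#...
.##.#...
.#..#...

Derivation:
Fill (1+0,2+1) = (1,3)
Fill (1+0,2+2) = (1,4)
Fill (1+1,2+0) = (2,2)
Fill (1+1,2+1) = (2,3)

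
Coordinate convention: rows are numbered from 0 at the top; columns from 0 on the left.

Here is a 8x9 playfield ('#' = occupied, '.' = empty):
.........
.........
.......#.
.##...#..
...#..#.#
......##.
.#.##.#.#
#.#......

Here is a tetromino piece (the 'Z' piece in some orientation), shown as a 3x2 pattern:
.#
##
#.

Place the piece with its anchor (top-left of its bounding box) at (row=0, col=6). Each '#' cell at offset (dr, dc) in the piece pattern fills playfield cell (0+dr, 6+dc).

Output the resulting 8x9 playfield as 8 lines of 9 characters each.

Fill (0+0,6+1) = (0,7)
Fill (0+1,6+0) = (1,6)
Fill (0+1,6+1) = (1,7)
Fill (0+2,6+0) = (2,6)

Answer: .......#.
......##.
......##.
.##...#..
...#..#.#
......##.
.#.##.#.#
#.#......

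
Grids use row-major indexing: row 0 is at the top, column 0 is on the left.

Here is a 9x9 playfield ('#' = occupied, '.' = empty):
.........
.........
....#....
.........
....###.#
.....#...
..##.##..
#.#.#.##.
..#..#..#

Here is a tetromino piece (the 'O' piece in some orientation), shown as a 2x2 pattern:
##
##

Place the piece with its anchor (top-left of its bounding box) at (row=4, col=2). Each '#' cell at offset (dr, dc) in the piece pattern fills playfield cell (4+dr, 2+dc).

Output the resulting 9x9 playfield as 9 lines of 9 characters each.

Fill (4+0,2+0) = (4,2)
Fill (4+0,2+1) = (4,3)
Fill (4+1,2+0) = (5,2)
Fill (4+1,2+1) = (5,3)

Answer: .........
.........
....#....
.........
..#####.#
..##.#...
..##.##..
#.#.#.##.
..#..#..#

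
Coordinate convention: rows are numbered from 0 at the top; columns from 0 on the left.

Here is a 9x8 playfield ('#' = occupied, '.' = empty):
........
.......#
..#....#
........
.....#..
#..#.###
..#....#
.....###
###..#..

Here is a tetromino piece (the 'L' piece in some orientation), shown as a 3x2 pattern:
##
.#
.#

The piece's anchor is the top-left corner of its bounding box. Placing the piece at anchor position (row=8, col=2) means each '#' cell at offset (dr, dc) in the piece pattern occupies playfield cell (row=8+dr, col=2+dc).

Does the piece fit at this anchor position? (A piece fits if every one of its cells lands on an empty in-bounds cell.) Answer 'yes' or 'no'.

Answer: no

Derivation:
Check each piece cell at anchor (8, 2):
  offset (0,0) -> (8,2): occupied ('#') -> FAIL
  offset (0,1) -> (8,3): empty -> OK
  offset (1,1) -> (9,3): out of bounds -> FAIL
  offset (2,1) -> (10,3): out of bounds -> FAIL
All cells valid: no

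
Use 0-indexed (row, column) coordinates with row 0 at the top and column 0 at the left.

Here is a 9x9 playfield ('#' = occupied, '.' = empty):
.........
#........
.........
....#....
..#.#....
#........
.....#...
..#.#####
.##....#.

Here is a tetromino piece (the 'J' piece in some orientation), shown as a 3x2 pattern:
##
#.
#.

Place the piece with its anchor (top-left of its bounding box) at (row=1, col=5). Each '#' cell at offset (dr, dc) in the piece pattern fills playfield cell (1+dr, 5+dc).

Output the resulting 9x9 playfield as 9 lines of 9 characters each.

Answer: .........
#....##..
.....#...
....##...
..#.#....
#........
.....#...
..#.#####
.##....#.

Derivation:
Fill (1+0,5+0) = (1,5)
Fill (1+0,5+1) = (1,6)
Fill (1+1,5+0) = (2,5)
Fill (1+2,5+0) = (3,5)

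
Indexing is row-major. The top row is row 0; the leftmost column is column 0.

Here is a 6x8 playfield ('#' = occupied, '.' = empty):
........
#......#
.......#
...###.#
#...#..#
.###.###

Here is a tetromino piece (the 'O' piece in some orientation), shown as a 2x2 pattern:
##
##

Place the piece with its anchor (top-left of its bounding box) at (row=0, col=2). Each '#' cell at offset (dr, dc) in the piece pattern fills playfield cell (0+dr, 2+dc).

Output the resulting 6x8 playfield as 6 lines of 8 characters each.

Fill (0+0,2+0) = (0,2)
Fill (0+0,2+1) = (0,3)
Fill (0+1,2+0) = (1,2)
Fill (0+1,2+1) = (1,3)

Answer: ..##....
#.##...#
.......#
...###.#
#...#..#
.###.###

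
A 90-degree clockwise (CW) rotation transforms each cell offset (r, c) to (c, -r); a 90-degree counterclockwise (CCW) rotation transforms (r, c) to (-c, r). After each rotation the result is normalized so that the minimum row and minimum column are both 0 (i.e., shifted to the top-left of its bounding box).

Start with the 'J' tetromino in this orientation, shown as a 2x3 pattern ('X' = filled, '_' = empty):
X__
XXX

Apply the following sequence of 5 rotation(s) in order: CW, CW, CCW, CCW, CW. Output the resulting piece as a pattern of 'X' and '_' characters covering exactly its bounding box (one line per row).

Answer: XX
X_
X_

Derivation:
Start:
X__
XXX
After rotation 1 (CW):
XX
X_
X_
After rotation 2 (CW):
XXX
__X
After rotation 3 (CCW):
XX
X_
X_
After rotation 4 (CCW):
X__
XXX
After rotation 5 (CW):
XX
X_
X_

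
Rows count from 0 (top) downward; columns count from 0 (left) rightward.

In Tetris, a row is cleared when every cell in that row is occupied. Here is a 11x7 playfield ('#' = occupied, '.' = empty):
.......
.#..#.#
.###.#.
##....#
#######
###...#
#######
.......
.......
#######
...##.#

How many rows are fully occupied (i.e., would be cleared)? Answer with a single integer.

Check each row:
  row 0: 7 empty cells -> not full
  row 1: 4 empty cells -> not full
  row 2: 3 empty cells -> not full
  row 3: 4 empty cells -> not full
  row 4: 0 empty cells -> FULL (clear)
  row 5: 3 empty cells -> not full
  row 6: 0 empty cells -> FULL (clear)
  row 7: 7 empty cells -> not full
  row 8: 7 empty cells -> not full
  row 9: 0 empty cells -> FULL (clear)
  row 10: 4 empty cells -> not full
Total rows cleared: 3

Answer: 3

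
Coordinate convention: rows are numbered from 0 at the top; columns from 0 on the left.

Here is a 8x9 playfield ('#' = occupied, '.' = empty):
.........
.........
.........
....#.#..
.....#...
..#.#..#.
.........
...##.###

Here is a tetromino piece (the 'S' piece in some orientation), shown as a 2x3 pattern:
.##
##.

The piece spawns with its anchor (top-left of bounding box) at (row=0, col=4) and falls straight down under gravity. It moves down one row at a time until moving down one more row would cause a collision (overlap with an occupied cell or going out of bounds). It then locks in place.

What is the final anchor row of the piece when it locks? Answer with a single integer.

Spawn at (row=0, col=4). Try each row:
  row 0: fits
  row 1: fits
  row 2: blocked -> lock at row 1

Answer: 1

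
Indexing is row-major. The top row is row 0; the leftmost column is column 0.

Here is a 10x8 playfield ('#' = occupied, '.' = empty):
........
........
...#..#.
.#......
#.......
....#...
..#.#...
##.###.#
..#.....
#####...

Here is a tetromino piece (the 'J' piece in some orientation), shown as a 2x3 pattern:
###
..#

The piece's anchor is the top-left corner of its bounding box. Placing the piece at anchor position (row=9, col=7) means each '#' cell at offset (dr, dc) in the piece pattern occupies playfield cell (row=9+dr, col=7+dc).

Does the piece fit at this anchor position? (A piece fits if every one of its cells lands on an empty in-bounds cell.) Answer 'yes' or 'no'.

Answer: no

Derivation:
Check each piece cell at anchor (9, 7):
  offset (0,0) -> (9,7): empty -> OK
  offset (0,1) -> (9,8): out of bounds -> FAIL
  offset (0,2) -> (9,9): out of bounds -> FAIL
  offset (1,2) -> (10,9): out of bounds -> FAIL
All cells valid: no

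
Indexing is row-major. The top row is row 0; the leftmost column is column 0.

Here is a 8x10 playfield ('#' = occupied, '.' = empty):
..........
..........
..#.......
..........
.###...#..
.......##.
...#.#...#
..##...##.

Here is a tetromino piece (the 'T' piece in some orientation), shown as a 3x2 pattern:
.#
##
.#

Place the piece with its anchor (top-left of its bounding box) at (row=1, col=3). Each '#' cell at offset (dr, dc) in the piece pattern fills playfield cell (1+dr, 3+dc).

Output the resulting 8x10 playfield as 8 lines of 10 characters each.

Fill (1+0,3+1) = (1,4)
Fill (1+1,3+0) = (2,3)
Fill (1+1,3+1) = (2,4)
Fill (1+2,3+1) = (3,4)

Answer: ..........
....#.....
..###.....
....#.....
.###...#..
.......##.
...#.#...#
..##...##.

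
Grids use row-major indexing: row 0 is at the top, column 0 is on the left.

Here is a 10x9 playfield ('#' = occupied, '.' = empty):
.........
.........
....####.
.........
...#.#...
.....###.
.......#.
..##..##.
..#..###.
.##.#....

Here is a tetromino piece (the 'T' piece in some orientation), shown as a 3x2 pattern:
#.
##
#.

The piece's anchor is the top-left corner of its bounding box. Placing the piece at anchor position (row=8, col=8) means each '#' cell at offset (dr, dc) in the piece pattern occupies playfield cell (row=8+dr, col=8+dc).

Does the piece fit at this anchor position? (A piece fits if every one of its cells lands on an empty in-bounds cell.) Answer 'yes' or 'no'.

Answer: no

Derivation:
Check each piece cell at anchor (8, 8):
  offset (0,0) -> (8,8): empty -> OK
  offset (1,0) -> (9,8): empty -> OK
  offset (1,1) -> (9,9): out of bounds -> FAIL
  offset (2,0) -> (10,8): out of bounds -> FAIL
All cells valid: no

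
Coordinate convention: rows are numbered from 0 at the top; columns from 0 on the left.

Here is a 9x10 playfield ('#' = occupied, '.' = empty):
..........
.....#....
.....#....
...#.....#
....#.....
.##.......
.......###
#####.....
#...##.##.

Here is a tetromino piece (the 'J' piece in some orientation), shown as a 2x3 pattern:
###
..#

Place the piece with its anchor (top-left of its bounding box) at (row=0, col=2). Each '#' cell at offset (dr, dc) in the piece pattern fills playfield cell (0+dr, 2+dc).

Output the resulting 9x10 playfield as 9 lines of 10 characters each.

Answer: ..###.....
....##....
.....#....
...#.....#
....#.....
.##.......
.......###
#####.....
#...##.##.

Derivation:
Fill (0+0,2+0) = (0,2)
Fill (0+0,2+1) = (0,3)
Fill (0+0,2+2) = (0,4)
Fill (0+1,2+2) = (1,4)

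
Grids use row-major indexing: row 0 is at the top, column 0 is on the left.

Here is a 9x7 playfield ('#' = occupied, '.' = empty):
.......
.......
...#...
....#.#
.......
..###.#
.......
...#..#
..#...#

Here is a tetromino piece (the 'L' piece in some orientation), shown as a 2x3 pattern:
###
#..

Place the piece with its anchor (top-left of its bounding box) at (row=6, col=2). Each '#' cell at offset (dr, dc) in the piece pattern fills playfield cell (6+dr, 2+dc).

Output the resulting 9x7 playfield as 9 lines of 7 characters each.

Answer: .......
.......
...#...
....#.#
.......
..###.#
..###..
..##..#
..#...#

Derivation:
Fill (6+0,2+0) = (6,2)
Fill (6+0,2+1) = (6,3)
Fill (6+0,2+2) = (6,4)
Fill (6+1,2+0) = (7,2)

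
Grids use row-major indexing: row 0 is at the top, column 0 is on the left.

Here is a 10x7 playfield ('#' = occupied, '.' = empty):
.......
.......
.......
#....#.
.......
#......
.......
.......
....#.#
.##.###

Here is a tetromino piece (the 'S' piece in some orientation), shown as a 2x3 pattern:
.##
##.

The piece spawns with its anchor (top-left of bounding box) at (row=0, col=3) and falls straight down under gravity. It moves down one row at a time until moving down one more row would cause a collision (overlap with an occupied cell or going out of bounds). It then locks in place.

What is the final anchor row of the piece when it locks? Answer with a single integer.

Answer: 2

Derivation:
Spawn at (row=0, col=3). Try each row:
  row 0: fits
  row 1: fits
  row 2: fits
  row 3: blocked -> lock at row 2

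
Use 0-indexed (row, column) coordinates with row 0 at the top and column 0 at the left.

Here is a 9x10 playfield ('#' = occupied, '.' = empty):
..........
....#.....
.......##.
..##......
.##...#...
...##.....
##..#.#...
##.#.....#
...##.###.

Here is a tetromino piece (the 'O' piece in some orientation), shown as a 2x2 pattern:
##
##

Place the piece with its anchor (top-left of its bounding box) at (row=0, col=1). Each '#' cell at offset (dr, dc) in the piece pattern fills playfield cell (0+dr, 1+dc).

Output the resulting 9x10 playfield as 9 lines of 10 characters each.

Answer: .##.......
.##.#.....
.......##.
..##......
.##...#...
...##.....
##..#.#...
##.#.....#
...##.###.

Derivation:
Fill (0+0,1+0) = (0,1)
Fill (0+0,1+1) = (0,2)
Fill (0+1,1+0) = (1,1)
Fill (0+1,1+1) = (1,2)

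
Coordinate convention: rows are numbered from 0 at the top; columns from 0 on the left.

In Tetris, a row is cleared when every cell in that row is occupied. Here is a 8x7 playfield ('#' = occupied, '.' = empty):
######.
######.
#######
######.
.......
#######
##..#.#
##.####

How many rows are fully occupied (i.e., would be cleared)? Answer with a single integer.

Check each row:
  row 0: 1 empty cell -> not full
  row 1: 1 empty cell -> not full
  row 2: 0 empty cells -> FULL (clear)
  row 3: 1 empty cell -> not full
  row 4: 7 empty cells -> not full
  row 5: 0 empty cells -> FULL (clear)
  row 6: 3 empty cells -> not full
  row 7: 1 empty cell -> not full
Total rows cleared: 2

Answer: 2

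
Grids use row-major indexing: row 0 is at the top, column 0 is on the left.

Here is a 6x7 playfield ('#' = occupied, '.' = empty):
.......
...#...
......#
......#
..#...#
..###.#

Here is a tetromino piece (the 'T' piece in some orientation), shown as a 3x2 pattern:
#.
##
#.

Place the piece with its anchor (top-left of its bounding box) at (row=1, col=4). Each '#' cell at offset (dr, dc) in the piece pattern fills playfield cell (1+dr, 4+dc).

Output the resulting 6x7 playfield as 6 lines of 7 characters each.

Fill (1+0,4+0) = (1,4)
Fill (1+1,4+0) = (2,4)
Fill (1+1,4+1) = (2,5)
Fill (1+2,4+0) = (3,4)

Answer: .......
...##..
....###
....#.#
..#...#
..###.#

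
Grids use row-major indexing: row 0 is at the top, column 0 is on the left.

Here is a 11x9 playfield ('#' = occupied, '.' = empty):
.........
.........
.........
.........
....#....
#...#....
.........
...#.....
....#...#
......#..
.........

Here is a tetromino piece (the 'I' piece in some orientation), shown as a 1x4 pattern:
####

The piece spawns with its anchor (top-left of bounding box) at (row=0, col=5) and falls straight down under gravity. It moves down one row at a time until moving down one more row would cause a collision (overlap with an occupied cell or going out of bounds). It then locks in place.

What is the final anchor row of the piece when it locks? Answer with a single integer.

Spawn at (row=0, col=5). Try each row:
  row 0: fits
  row 1: fits
  row 2: fits
  row 3: fits
  row 4: fits
  row 5: fits
  row 6: fits
  row 7: fits
  row 8: blocked -> lock at row 7

Answer: 7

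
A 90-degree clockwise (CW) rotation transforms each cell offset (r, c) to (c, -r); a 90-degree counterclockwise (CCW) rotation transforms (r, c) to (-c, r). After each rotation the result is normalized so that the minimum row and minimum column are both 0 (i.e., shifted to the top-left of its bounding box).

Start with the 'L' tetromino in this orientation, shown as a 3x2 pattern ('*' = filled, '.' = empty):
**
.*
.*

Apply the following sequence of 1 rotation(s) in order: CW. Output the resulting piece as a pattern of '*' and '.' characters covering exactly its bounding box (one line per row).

Answer: ..*
***

Derivation:
Start:
**
.*
.*
After rotation 1 (CW):
..*
***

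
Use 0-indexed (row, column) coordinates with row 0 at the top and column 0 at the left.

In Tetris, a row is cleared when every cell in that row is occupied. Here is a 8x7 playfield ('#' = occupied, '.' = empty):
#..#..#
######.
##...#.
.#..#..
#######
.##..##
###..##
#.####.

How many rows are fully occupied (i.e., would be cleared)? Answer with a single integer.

Check each row:
  row 0: 4 empty cells -> not full
  row 1: 1 empty cell -> not full
  row 2: 4 empty cells -> not full
  row 3: 5 empty cells -> not full
  row 4: 0 empty cells -> FULL (clear)
  row 5: 3 empty cells -> not full
  row 6: 2 empty cells -> not full
  row 7: 2 empty cells -> not full
Total rows cleared: 1

Answer: 1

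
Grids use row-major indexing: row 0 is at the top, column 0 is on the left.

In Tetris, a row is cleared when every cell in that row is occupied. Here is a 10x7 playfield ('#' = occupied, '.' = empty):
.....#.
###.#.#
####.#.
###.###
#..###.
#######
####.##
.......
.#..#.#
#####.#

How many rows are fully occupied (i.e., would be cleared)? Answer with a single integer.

Check each row:
  row 0: 6 empty cells -> not full
  row 1: 2 empty cells -> not full
  row 2: 2 empty cells -> not full
  row 3: 1 empty cell -> not full
  row 4: 3 empty cells -> not full
  row 5: 0 empty cells -> FULL (clear)
  row 6: 1 empty cell -> not full
  row 7: 7 empty cells -> not full
  row 8: 4 empty cells -> not full
  row 9: 1 empty cell -> not full
Total rows cleared: 1

Answer: 1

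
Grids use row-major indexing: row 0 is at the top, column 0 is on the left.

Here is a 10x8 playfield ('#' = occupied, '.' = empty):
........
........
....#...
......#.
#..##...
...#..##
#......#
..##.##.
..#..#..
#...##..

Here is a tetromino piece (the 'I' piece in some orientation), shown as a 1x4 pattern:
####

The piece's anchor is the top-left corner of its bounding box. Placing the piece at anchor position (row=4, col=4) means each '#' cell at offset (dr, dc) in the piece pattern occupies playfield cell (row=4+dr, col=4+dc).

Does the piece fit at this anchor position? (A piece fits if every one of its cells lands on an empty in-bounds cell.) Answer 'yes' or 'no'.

Answer: no

Derivation:
Check each piece cell at anchor (4, 4):
  offset (0,0) -> (4,4): occupied ('#') -> FAIL
  offset (0,1) -> (4,5): empty -> OK
  offset (0,2) -> (4,6): empty -> OK
  offset (0,3) -> (4,7): empty -> OK
All cells valid: no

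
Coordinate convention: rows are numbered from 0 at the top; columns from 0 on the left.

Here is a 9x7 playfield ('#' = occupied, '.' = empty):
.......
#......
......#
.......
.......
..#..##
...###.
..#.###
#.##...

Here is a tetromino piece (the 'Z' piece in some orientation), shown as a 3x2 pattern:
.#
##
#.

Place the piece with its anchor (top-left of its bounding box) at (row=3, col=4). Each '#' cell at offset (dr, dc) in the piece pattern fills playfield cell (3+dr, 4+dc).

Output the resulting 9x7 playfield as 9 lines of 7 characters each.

Answer: .......
#......
......#
.....#.
....##.
..#.###
...###.
..#.###
#.##...

Derivation:
Fill (3+0,4+1) = (3,5)
Fill (3+1,4+0) = (4,4)
Fill (3+1,4+1) = (4,5)
Fill (3+2,4+0) = (5,4)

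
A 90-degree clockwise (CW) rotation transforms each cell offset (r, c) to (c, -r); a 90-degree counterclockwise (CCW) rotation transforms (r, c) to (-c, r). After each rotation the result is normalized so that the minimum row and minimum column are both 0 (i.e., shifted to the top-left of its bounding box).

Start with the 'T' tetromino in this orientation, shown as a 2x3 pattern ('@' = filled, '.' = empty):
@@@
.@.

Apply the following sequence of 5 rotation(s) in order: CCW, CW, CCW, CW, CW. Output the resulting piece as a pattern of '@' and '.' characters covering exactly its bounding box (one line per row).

Answer: .@
@@
.@

Derivation:
Start:
@@@
.@.
After rotation 1 (CCW):
@.
@@
@.
After rotation 2 (CW):
@@@
.@.
After rotation 3 (CCW):
@.
@@
@.
After rotation 4 (CW):
@@@
.@.
After rotation 5 (CW):
.@
@@
.@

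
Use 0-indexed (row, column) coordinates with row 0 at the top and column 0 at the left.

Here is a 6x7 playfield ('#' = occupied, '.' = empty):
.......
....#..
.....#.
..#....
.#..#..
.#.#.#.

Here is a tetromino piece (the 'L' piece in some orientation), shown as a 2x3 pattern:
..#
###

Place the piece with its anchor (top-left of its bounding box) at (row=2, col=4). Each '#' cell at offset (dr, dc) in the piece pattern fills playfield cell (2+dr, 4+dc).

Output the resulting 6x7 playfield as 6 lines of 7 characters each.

Answer: .......
....#..
.....##
..#.###
.#..#..
.#.#.#.

Derivation:
Fill (2+0,4+2) = (2,6)
Fill (2+1,4+0) = (3,4)
Fill (2+1,4+1) = (3,5)
Fill (2+1,4+2) = (3,6)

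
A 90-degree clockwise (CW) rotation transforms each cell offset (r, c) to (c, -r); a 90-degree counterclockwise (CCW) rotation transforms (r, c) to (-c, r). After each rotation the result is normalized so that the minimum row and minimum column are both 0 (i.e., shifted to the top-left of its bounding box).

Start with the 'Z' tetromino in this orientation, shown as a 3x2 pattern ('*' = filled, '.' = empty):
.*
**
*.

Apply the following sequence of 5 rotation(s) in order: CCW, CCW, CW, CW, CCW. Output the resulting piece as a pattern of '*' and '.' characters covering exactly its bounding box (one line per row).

Answer: **.
.**

Derivation:
Start:
.*
**
*.
After rotation 1 (CCW):
**.
.**
After rotation 2 (CCW):
.*
**
*.
After rotation 3 (CW):
**.
.**
After rotation 4 (CW):
.*
**
*.
After rotation 5 (CCW):
**.
.**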